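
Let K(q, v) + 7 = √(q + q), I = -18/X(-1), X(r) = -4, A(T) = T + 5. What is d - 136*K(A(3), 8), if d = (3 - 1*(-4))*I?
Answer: 879/2 ≈ 439.50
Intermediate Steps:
A(T) = 5 + T
I = 9/2 (I = -18/(-4) = -18*(-¼) = 9/2 ≈ 4.5000)
K(q, v) = -7 + √2*√q (K(q, v) = -7 + √(q + q) = -7 + √(2*q) = -7 + √2*√q)
d = 63/2 (d = (3 - 1*(-4))*(9/2) = (3 + 4)*(9/2) = 7*(9/2) = 63/2 ≈ 31.500)
d - 136*K(A(3), 8) = 63/2 - 136*(-7 + √2*√(5 + 3)) = 63/2 - 136*(-7 + √2*√8) = 63/2 - 136*(-7 + √2*(2*√2)) = 63/2 - 136*(-7 + 4) = 63/2 - 136*(-3) = 63/2 + 408 = 879/2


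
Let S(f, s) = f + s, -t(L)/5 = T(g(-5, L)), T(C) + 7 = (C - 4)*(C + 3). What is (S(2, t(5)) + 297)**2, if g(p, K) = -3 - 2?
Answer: 59536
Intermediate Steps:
g(p, K) = -5
T(C) = -7 + (-4 + C)*(3 + C) (T(C) = -7 + (C - 4)*(C + 3) = -7 + (-4 + C)*(3 + C))
t(L) = -55 (t(L) = -5*(-19 + (-5)**2 - 1*(-5)) = -5*(-19 + 25 + 5) = -5*11 = -55)
(S(2, t(5)) + 297)**2 = ((2 - 55) + 297)**2 = (-53 + 297)**2 = 244**2 = 59536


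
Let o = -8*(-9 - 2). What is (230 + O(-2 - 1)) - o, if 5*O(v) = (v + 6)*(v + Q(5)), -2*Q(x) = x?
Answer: 1387/10 ≈ 138.70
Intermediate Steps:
Q(x) = -x/2
O(v) = (6 + v)*(-5/2 + v)/5 (O(v) = ((v + 6)*(v - ½*5))/5 = ((6 + v)*(v - 5/2))/5 = ((6 + v)*(-5/2 + v))/5 = (6 + v)*(-5/2 + v)/5)
o = 88 (o = -8*(-11) = 88)
(230 + O(-2 - 1)) - o = (230 + (-3 + (-2 - 1)²/5 + 7*(-2 - 1)/10)) - 1*88 = (230 + (-3 + (⅕)*(-3)² + (7/10)*(-3))) - 88 = (230 + (-3 + (⅕)*9 - 21/10)) - 88 = (230 + (-3 + 9/5 - 21/10)) - 88 = (230 - 33/10) - 88 = 2267/10 - 88 = 1387/10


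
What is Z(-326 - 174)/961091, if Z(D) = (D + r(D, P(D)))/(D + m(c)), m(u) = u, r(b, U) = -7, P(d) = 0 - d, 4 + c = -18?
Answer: 169/167229834 ≈ 1.0106e-6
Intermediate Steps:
c = -22 (c = -4 - 18 = -22)
P(d) = -d
Z(D) = (-7 + D)/(-22 + D) (Z(D) = (D - 7)/(D - 22) = (-7 + D)/(-22 + D))
Z(-326 - 174)/961091 = ((-7 + (-326 - 174))/(-22 + (-326 - 174)))/961091 = ((-7 - 500)/(-22 - 500))*(1/961091) = (-507/(-522))*(1/961091) = -1/522*(-507)*(1/961091) = (169/174)*(1/961091) = 169/167229834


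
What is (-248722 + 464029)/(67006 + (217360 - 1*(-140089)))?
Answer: 71769/141485 ≈ 0.50726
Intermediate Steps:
(-248722 + 464029)/(67006 + (217360 - 1*(-140089))) = 215307/(67006 + (217360 + 140089)) = 215307/(67006 + 357449) = 215307/424455 = 215307*(1/424455) = 71769/141485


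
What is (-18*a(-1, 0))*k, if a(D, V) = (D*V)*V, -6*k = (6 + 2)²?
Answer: 0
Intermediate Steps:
k = -32/3 (k = -(6 + 2)²/6 = -⅙*8² = -⅙*64 = -32/3 ≈ -10.667)
a(D, V) = D*V²
(-18*a(-1, 0))*k = -(-18)*0²*(-32/3) = -(-18)*0*(-32/3) = -18*0*(-32/3) = 0*(-32/3) = 0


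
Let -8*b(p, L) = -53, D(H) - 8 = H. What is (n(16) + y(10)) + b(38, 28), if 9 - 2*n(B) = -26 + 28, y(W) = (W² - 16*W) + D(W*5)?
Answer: 65/8 ≈ 8.1250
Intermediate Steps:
D(H) = 8 + H
b(p, L) = 53/8 (b(p, L) = -⅛*(-53) = 53/8)
y(W) = 8 + W² - 11*W (y(W) = (W² - 16*W) + (8 + W*5) = (W² - 16*W) + (8 + 5*W) = 8 + W² - 11*W)
n(B) = 7/2 (n(B) = 9/2 - (-26 + 28)/2 = 9/2 - ½*2 = 9/2 - 1 = 7/2)
(n(16) + y(10)) + b(38, 28) = (7/2 + (8 + 10² - 11*10)) + 53/8 = (7/2 + (8 + 100 - 110)) + 53/8 = (7/2 - 2) + 53/8 = 3/2 + 53/8 = 65/8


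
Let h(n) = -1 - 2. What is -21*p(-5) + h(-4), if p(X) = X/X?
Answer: -24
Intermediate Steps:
p(X) = 1
h(n) = -3
-21*p(-5) + h(-4) = -21*1 - 3 = -21 - 3 = -24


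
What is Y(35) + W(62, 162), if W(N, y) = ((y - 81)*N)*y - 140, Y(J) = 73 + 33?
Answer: 813530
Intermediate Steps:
Y(J) = 106
W(N, y) = -140 + N*y*(-81 + y) (W(N, y) = ((-81 + y)*N)*y - 140 = (N*(-81 + y))*y - 140 = N*y*(-81 + y) - 140 = -140 + N*y*(-81 + y))
Y(35) + W(62, 162) = 106 + (-140 + 62*162² - 81*62*162) = 106 + (-140 + 62*26244 - 813564) = 106 + (-140 + 1627128 - 813564) = 106 + 813424 = 813530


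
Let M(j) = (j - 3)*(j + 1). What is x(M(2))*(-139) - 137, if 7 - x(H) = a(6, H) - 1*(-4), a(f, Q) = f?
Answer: 280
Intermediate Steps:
M(j) = (1 + j)*(-3 + j) (M(j) = (-3 + j)*(1 + j) = (1 + j)*(-3 + j))
x(H) = -3 (x(H) = 7 - (6 - 1*(-4)) = 7 - (6 + 4) = 7 - 1*10 = 7 - 10 = -3)
x(M(2))*(-139) - 137 = -3*(-139) - 137 = 417 - 137 = 280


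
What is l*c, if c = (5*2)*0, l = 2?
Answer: 0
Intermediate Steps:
c = 0 (c = 10*0 = 0)
l*c = 2*0 = 0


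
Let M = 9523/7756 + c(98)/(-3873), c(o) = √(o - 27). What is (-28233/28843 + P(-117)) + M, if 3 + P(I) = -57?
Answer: -13366681739/223706308 - √71/3873 ≈ -59.753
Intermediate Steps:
c(o) = √(-27 + o)
P(I) = -60 (P(I) = -3 - 57 = -60)
M = 9523/7756 - √71/3873 (M = 9523/7756 + √(-27 + 98)/(-3873) = 9523*(1/7756) + √71*(-1/3873) = 9523/7756 - √71/3873 ≈ 1.2256)
(-28233/28843 + P(-117)) + M = (-28233/28843 - 60) + (9523/7756 - √71/3873) = -1758813/28843 + (9523/7756 - √71/3873) = -13366681739/223706308 - √71/3873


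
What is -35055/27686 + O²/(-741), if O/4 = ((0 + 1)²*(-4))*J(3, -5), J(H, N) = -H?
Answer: -29921433/6838442 ≈ -4.3755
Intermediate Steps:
O = 48 (O = 4*(((0 + 1)²*(-4))*(-1*3)) = 4*((1²*(-4))*(-3)) = 4*((1*(-4))*(-3)) = 4*(-4*(-3)) = 4*12 = 48)
-35055/27686 + O²/(-741) = -35055/27686 + 48²/(-741) = -35055*1/27686 + 2304*(-1/741) = -35055/27686 - 768/247 = -29921433/6838442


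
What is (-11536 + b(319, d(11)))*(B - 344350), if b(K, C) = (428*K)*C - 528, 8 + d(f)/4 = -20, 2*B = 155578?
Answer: 4079355714528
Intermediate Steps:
B = 77789 (B = (½)*155578 = 77789)
d(f) = -112 (d(f) = -32 + 4*(-20) = -32 - 80 = -112)
b(K, C) = -528 + 428*C*K (b(K, C) = 428*C*K - 528 = -528 + 428*C*K)
(-11536 + b(319, d(11)))*(B - 344350) = (-11536 + (-528 + 428*(-112)*319))*(77789 - 344350) = (-11536 + (-528 - 15291584))*(-266561) = (-11536 - 15292112)*(-266561) = -15303648*(-266561) = 4079355714528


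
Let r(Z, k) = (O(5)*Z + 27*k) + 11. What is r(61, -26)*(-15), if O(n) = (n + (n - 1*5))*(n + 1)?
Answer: -17085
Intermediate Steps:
O(n) = (1 + n)*(-5 + 2*n) (O(n) = (n + (n - 5))*(1 + n) = (n + (-5 + n))*(1 + n) = (-5 + 2*n)*(1 + n) = (1 + n)*(-5 + 2*n))
r(Z, k) = 11 + 27*k + 30*Z (r(Z, k) = ((-5 - 3*5 + 2*5**2)*Z + 27*k) + 11 = ((-5 - 15 + 2*25)*Z + 27*k) + 11 = ((-5 - 15 + 50)*Z + 27*k) + 11 = (30*Z + 27*k) + 11 = (27*k + 30*Z) + 11 = 11 + 27*k + 30*Z)
r(61, -26)*(-15) = (11 + 27*(-26) + 30*61)*(-15) = (11 - 702 + 1830)*(-15) = 1139*(-15) = -17085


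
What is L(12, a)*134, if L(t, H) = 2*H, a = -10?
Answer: -2680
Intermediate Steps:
L(12, a)*134 = (2*(-10))*134 = -20*134 = -2680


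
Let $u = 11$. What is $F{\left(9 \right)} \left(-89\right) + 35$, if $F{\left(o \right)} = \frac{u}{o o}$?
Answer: $\frac{1856}{81} \approx 22.914$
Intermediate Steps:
$F{\left(o \right)} = \frac{11}{o^{2}}$ ($F{\left(o \right)} = \frac{11}{o o} = \frac{11}{o^{2}}$)
$F{\left(9 \right)} \left(-89\right) + 35 = \frac{11}{81} \left(-89\right) + 35 = - \frac{979}{81} + 35 = \frac{1856}{81}$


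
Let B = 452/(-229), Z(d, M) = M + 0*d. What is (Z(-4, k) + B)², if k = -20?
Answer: 25321024/52441 ≈ 482.85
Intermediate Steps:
Z(d, M) = M (Z(d, M) = M + 0 = M)
B = -452/229 (B = 452*(-1/229) = -452/229 ≈ -1.9738)
(Z(-4, k) + B)² = (-20 - 452/229)² = (-5032/229)² = 25321024/52441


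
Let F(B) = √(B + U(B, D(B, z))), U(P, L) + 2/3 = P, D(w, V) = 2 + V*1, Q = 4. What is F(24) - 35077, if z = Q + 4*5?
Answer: -35077 + √426/3 ≈ -35070.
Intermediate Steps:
z = 24 (z = 4 + 4*5 = 4 + 20 = 24)
D(w, V) = 2 + V
U(P, L) = -⅔ + P
F(B) = √(-⅔ + 2*B) (F(B) = √(B + (-⅔ + B)) = √(-⅔ + 2*B))
F(24) - 35077 = √(-6 + 18*24)/3 - 35077 = √(-6 + 432)/3 - 35077 = √426/3 - 35077 = -35077 + √426/3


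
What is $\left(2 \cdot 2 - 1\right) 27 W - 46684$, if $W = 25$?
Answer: $-44659$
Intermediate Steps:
$\left(2 \cdot 2 - 1\right) 27 W - 46684 = \left(2 \cdot 2 - 1\right) 27 \cdot 25 - 46684 = \left(4 - 1\right) 27 \cdot 25 - 46684 = 3 \cdot 27 \cdot 25 - 46684 = 81 \cdot 25 - 46684 = 2025 - 46684 = -44659$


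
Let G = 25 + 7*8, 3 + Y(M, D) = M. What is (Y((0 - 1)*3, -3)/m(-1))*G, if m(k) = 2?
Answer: -243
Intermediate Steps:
Y(M, D) = -3 + M
G = 81 (G = 25 + 56 = 81)
(Y((0 - 1)*3, -3)/m(-1))*G = ((-3 + (0 - 1)*3)/2)*81 = ((-3 - 1*3)*(½))*81 = ((-3 - 3)*(½))*81 = -6*½*81 = -3*81 = -243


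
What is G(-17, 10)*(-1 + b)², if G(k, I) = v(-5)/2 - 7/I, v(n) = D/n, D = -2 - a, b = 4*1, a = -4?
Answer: -81/10 ≈ -8.1000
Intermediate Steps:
b = 4
D = 2 (D = -2 - 1*(-4) = -2 + 4 = 2)
v(n) = 2/n
G(k, I) = -⅕ - 7/I (G(k, I) = (2/(-5))/2 - 7/I = (2*(-⅕))*(½) - 7/I = -⅖*½ - 7/I = -⅕ - 7/I)
G(-17, 10)*(-1 + b)² = ((⅕)*(-35 - 1*10)/10)*(-1 + 4)² = ((⅕)*(⅒)*(-35 - 10))*3² = ((⅕)*(⅒)*(-45))*9 = -9/10*9 = -81/10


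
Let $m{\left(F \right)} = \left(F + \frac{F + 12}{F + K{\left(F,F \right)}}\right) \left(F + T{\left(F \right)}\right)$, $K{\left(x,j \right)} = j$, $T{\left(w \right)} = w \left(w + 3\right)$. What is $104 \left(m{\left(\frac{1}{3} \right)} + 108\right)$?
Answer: $\frac{379652}{27} \approx 14061.0$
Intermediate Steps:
$T{\left(w \right)} = w \left(3 + w\right)$
$m{\left(F \right)} = \left(F + F \left(3 + F\right)\right) \left(F + \frac{12 + F}{2 F}\right)$ ($m{\left(F \right)} = \left(F + \frac{F + 12}{F + F}\right) \left(F + F \left(3 + F\right)\right) = \left(F + \frac{12 + F}{2 F}\right) \left(F + F \left(3 + F\right)\right) = \left(F + F \left(3 + F\right)\right) \left(F + \frac{12 + F}{2 F}\right)$)
$104 \left(m{\left(\frac{1}{3} \right)} + 108\right) = 104 \left(\left(24 + \left(\frac{1}{3}\right)^{3} + \frac{8}{3} + \frac{9 \left(\frac{1}{3}\right)^{2}}{2}\right) + 108\right) = 104 \left(\left(24 + \left(\frac{1}{3}\right)^{3} + 8 \cdot \frac{1}{3} + \frac{9}{2 \cdot 9}\right) + 108\right) = 104 \left(\left(24 + \frac{1}{27} + \frac{8}{3} + \frac{9}{2} \cdot \frac{1}{9}\right) + 108\right) = 104 \left(\left(24 + \frac{1}{27} + \frac{8}{3} + \frac{1}{2}\right) + 108\right) = 104 \left(\frac{1469}{54} + 108\right) = 104 \cdot \frac{7301}{54} = \frac{379652}{27}$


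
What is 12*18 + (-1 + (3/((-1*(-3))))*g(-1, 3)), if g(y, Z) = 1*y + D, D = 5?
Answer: 219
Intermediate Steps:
g(y, Z) = 5 + y (g(y, Z) = 1*y + 5 = y + 5 = 5 + y)
12*18 + (-1 + (3/((-1*(-3))))*g(-1, 3)) = 12*18 + (-1 + (3/((-1*(-3))))*(5 - 1)) = 216 + (-1 + (3/3)*4) = 216 + (-1 + (3*(⅓))*4) = 216 + (-1 + 1*4) = 216 + (-1 + 4) = 216 + 3 = 219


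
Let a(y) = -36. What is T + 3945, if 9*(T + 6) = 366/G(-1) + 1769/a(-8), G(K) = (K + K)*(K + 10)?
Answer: 1273735/324 ≈ 3931.3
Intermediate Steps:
G(K) = 2*K*(10 + K) (G(K) = (2*K)*(10 + K) = 2*K*(10 + K))
T = -4445/324 (T = -6 + (366/((2*(-1)*(10 - 1))) + 1769/(-36))/9 = -6 + (366/((2*(-1)*9)) + 1769*(-1/36))/9 = -6 + (366/(-18) - 1769/36)/9 = -6 + (366*(-1/18) - 1769/36)/9 = -6 + (-61/3 - 1769/36)/9 = -6 + (⅑)*(-2501/36) = -6 - 2501/324 = -4445/324 ≈ -13.719)
T + 3945 = -4445/324 + 3945 = 1273735/324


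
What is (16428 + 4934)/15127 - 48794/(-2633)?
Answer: 794352984/39829391 ≈ 19.944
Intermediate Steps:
(16428 + 4934)/15127 - 48794/(-2633) = 21362*(1/15127) - 48794*(-1/2633) = 21362/15127 + 48794/2633 = 794352984/39829391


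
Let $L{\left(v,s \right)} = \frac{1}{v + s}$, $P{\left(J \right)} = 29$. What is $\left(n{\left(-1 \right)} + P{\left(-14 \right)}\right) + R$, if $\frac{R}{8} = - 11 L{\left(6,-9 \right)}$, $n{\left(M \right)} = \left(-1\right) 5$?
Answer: $\frac{160}{3} \approx 53.333$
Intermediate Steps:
$n{\left(M \right)} = -5$
$L{\left(v,s \right)} = \frac{1}{s + v}$
$R = \frac{88}{3}$ ($R = 8 \left(- \frac{11}{-9 + 6}\right) = 8 \left(- \frac{11}{-3}\right) = 8 \left(\left(-11\right) \left(- \frac{1}{3}\right)\right) = 8 \cdot \frac{11}{3} = \frac{88}{3} \approx 29.333$)
$\left(n{\left(-1 \right)} + P{\left(-14 \right)}\right) + R = \left(-5 + 29\right) + \frac{88}{3} = 24 + \frac{88}{3} = \frac{160}{3}$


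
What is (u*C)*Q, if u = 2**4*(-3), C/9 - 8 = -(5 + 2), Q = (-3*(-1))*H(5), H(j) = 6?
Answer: -7776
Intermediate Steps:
Q = 18 (Q = -3*(-1)*6 = 3*6 = 18)
C = 9 (C = 72 + 9*(-(5 + 2)) = 72 + 9*(-7) = 72 - 63 = 9)
u = -48 (u = 16*(-3) = -48)
(u*C)*Q = -48*9*18 = -432*18 = -7776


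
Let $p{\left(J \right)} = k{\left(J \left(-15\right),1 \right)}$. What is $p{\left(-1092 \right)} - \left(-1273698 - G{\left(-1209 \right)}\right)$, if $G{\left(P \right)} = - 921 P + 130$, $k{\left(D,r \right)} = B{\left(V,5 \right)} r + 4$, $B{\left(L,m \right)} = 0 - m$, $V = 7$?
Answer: $2387316$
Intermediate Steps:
$B{\left(L,m \right)} = - m$
$k{\left(D,r \right)} = 4 - 5 r$ ($k{\left(D,r \right)} = \left(-1\right) 5 r + 4 = - 5 r + 4 = 4 - 5 r$)
$p{\left(J \right)} = -1$ ($p{\left(J \right)} = 4 - 5 = -1$)
$G{\left(P \right)} = 130 - 921 P$
$p{\left(-1092 \right)} - \left(-1273698 - G{\left(-1209 \right)}\right) = -1 + \left(\left(1664012 + \left(130 - -1113489\right)\right) - 390314\right) = -1 + \left(\left(1664012 + \left(130 + 1113489\right)\right) - 390314\right) = -1 + \left(\left(1664012 + 1113619\right) - 390314\right) = -1 + \left(2777631 - 390314\right) = -1 + 2387317 = 2387316$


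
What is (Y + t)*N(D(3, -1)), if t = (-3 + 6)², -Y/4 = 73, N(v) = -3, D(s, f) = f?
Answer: 849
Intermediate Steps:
Y = -292 (Y = -4*73 = -292)
t = 9 (t = 3² = 9)
(Y + t)*N(D(3, -1)) = (-292 + 9)*(-3) = -283*(-3) = 849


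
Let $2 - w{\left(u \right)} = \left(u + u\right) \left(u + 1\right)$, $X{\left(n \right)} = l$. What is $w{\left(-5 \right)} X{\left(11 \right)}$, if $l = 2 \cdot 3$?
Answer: $-228$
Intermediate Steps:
$l = 6$
$X{\left(n \right)} = 6$
$w{\left(u \right)} = 2 - 2 u \left(1 + u\right)$ ($w{\left(u \right)} = 2 - \left(u + u\right) \left(u + 1\right) = 2 - 2 u \left(1 + u\right)$)
$w{\left(-5 \right)} X{\left(11 \right)} = \left(2 - -10 - 2 \left(-5\right)^{2}\right) 6 = \left(2 + 10 - 50\right) 6 = \left(-38\right) 6 = -228$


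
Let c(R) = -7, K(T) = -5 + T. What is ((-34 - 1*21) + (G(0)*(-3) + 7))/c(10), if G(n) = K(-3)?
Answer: 24/7 ≈ 3.4286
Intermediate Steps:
G(n) = -8 (G(n) = -5 - 3 = -8)
((-34 - 1*21) + (G(0)*(-3) + 7))/c(10) = ((-34 - 1*21) + (-8*(-3) + 7))/(-7) = -((-34 - 21) + (24 + 7))/7 = -(-55 + 31)/7 = -⅐*(-24) = 24/7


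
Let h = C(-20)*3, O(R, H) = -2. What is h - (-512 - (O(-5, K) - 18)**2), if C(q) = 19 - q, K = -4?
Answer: 1029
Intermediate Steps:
h = 117 (h = (19 - 1*(-20))*3 = (19 + 20)*3 = 39*3 = 117)
h - (-512 - (O(-5, K) - 18)**2) = 117 - (-512 - (-2 - 18)**2) = 117 - (-512 - 1*(-20)**2) = 117 - (-512 - 1*400) = 117 - (-512 - 400) = 117 - 1*(-912) = 117 + 912 = 1029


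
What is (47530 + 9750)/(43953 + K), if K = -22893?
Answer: 2864/1053 ≈ 2.7198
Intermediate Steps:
(47530 + 9750)/(43953 + K) = (47530 + 9750)/(43953 - 22893) = 57280/21060 = 57280*(1/21060) = 2864/1053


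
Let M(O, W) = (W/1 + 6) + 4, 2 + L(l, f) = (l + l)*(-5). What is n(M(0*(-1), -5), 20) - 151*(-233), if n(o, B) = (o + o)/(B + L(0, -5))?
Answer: 316652/9 ≈ 35184.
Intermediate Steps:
L(l, f) = -2 - 10*l (L(l, f) = -2 + (l + l)*(-5) = -2 + (2*l)*(-5) = -2 - 10*l)
M(O, W) = 10 + W (M(O, W) = (W*1 + 6) + 4 = (W + 6) + 4 = (6 + W) + 4 = 10 + W)
n(o, B) = 2*o/(-2 + B) (n(o, B) = (o + o)/(B + (-2 - 10*0)) = (2*o)/(B + (-2 + 0)) = (2*o)/(B - 2) = (2*o)/(-2 + B) = 2*o/(-2 + B))
n(M(0*(-1), -5), 20) - 151*(-233) = 2*(10 - 5)/(-2 + 20) - 151*(-233) = 2*5/18 + 35183 = 2*5*(1/18) + 35183 = 5/9 + 35183 = 316652/9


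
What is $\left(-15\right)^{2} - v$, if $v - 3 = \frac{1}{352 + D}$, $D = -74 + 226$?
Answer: $\frac{111887}{504} \approx 222.0$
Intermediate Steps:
$D = 152$
$v = \frac{1513}{504}$ ($v = 3 + \frac{1}{352 + 152} = 3 + \frac{1}{504} = \frac{1513}{504} \approx 3.002$)
$\left(-15\right)^{2} - v = \left(-15\right)^{2} - \frac{1513}{504} = 225 - \frac{1513}{504} = \frac{111887}{504}$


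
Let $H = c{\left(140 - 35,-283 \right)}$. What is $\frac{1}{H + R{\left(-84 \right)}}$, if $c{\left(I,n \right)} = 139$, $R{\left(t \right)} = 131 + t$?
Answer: $\frac{1}{186} \approx 0.0053763$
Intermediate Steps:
$H = 139$
$\frac{1}{H + R{\left(-84 \right)}} = \frac{1}{139 + \left(131 - 84\right)} = \frac{1}{139 + 47} = \frac{1}{186}$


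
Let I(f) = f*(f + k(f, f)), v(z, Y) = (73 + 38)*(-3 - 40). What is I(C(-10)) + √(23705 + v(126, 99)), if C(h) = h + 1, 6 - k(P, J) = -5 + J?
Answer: -99 + 2*√4733 ≈ 38.594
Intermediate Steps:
k(P, J) = 11 - J (k(P, J) = 6 - (-5 + J) = 6 + (5 - J) = 11 - J)
C(h) = 1 + h
v(z, Y) = -4773 (v(z, Y) = 111*(-43) = -4773)
I(f) = 11*f (I(f) = f*(f + (11 - f)) = f*11 = 11*f)
I(C(-10)) + √(23705 + v(126, 99)) = 11*(1 - 10) + √(23705 - 4773) = 11*(-9) + √18932 = -99 + 2*√4733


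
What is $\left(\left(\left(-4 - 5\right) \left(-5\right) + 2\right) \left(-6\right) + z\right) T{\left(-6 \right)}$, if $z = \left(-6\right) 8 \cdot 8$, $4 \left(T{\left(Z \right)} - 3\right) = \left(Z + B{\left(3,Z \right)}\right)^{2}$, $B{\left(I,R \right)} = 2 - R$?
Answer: $-2664$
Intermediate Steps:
$T{\left(Z \right)} = 4$ ($T{\left(Z \right)} = 3 + \frac{\left(Z - \left(-2 + Z\right)\right)^{2}}{4} = 3 + \frac{2^{2}}{4} = 3 + \frac{1}{4} \cdot 4 = 3 + 1 = 4$)
$z = -384$ ($z = \left(-48\right) 8 = -384$)
$\left(\left(\left(-4 - 5\right) \left(-5\right) + 2\right) \left(-6\right) + z\right) T{\left(-6 \right)} = \left(\left(\left(-4 - 5\right) \left(-5\right) + 2\right) \left(-6\right) - 384\right) 4 = \left(\left(\left(-9\right) \left(-5\right) + 2\right) \left(-6\right) - 384\right) 4 = \left(\left(45 + 2\right) \left(-6\right) - 384\right) 4 = \left(47 \left(-6\right) - 384\right) 4 = \left(-282 - 384\right) 4 = \left(-666\right) 4 = -2664$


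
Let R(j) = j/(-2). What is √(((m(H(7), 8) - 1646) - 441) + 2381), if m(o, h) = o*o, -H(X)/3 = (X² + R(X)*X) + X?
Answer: 7*√753/2 ≈ 96.043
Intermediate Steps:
R(j) = -j/2 (R(j) = j*(-½) = -j/2)
H(X) = -3*X - 3*X²/2 (H(X) = -3*((X² + (-X/2)*X) + X) = -3*((X² - X²/2) + X) = -3*(X²/2 + X) = -3*(X + X²/2) = -3*X - 3*X²/2)
m(o, h) = o²
√(((m(H(7), 8) - 1646) - 441) + 2381) = √((((-3/2*7*(2 + 7))² - 1646) - 441) + 2381) = √((((-3/2*7*9)² - 1646) - 441) + 2381) = √((((-189/2)² - 1646) - 441) + 2381) = √(((35721/4 - 1646) - 441) + 2381) = √((29137/4 - 441) + 2381) = √(27373/4 + 2381) = √(36897/4) = 7*√753/2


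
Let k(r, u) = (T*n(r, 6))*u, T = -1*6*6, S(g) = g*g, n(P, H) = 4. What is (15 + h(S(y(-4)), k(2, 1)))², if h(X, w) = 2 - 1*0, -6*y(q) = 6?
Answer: 289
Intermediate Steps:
y(q) = -1 (y(q) = -⅙*6 = -1)
S(g) = g²
T = -36 (T = -6*6 = -36)
k(r, u) = -144*u (k(r, u) = (-36*4)*u = -144*u)
h(X, w) = 2 (h(X, w) = 2 + 0 = 2)
(15 + h(S(y(-4)), k(2, 1)))² = (15 + 2)² = 17² = 289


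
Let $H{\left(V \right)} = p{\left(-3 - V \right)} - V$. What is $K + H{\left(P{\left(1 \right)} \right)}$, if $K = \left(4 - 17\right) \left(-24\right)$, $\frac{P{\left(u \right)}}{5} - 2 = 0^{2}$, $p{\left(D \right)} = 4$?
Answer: $306$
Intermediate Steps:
$P{\left(u \right)} = 10$ ($P{\left(u \right)} = 10 + 5 \cdot 0^{2} = 10 + 5 \cdot 0 = 10 + 0 = 10$)
$H{\left(V \right)} = 4 - V$
$K = 312$ ($K = \left(-13\right) \left(-24\right) = 312$)
$K + H{\left(P{\left(1 \right)} \right)} = 312 + \left(4 - 10\right) = 312 - 6 = 306$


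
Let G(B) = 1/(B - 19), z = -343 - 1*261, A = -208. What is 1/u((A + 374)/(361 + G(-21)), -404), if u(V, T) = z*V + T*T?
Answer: 14439/2352665264 ≈ 6.1373e-6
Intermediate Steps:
z = -604 (z = -343 - 261 = -604)
G(B) = 1/(-19 + B)
u(V, T) = T**2 - 604*V (u(V, T) = -604*V + T*T = -604*V + T**2 = T**2 - 604*V)
1/u((A + 374)/(361 + G(-21)), -404) = 1/((-404)**2 - 604*(-208 + 374)/(361 + 1/(-19 - 21))) = 1/(163216 - 100264/(361 + 1/(-40))) = 1/(163216 - 100264/(361 - 1/40)) = 1/(163216 - 100264/14439/40) = 1/(163216 - 100264*40/14439) = 1/(163216 - 604*6640/14439) = 1/(163216 - 4010560/14439) = 1/(2352665264/14439) = 14439/2352665264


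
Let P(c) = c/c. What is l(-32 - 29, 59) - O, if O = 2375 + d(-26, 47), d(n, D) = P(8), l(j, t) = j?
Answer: -2437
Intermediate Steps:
P(c) = 1
d(n, D) = 1
O = 2376 (O = 2375 + 1 = 2376)
l(-32 - 29, 59) - O = (-32 - 29) - 1*2376 = -61 - 2376 = -2437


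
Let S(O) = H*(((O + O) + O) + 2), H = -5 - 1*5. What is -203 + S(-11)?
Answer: 107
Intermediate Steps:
H = -10 (H = -5 - 5 = -10)
S(O) = -20 - 30*O (S(O) = -10*(((O + O) + O) + 2) = -10*((2*O + O) + 2) = -10*(3*O + 2) = -10*(2 + 3*O) = -20 - 30*O)
-203 + S(-11) = -203 + (-20 - 30*(-11)) = -203 + (-20 + 330) = -203 + 310 = 107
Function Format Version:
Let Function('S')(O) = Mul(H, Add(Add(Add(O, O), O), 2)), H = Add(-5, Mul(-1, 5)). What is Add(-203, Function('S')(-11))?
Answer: 107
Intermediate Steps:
H = -10 (H = Add(-5, -5) = -10)
Function('S')(O) = Add(-20, Mul(-30, O)) (Function('S')(O) = Mul(-10, Add(Add(Add(O, O), O), 2)) = Mul(-10, Add(Add(Mul(2, O), O), 2)) = Mul(-10, Add(Mul(3, O), 2)) = Mul(-10, Add(2, Mul(3, O))) = Add(-20, Mul(-30, O)))
Add(-203, Function('S')(-11)) = Add(-203, Add(-20, Mul(-30, -11))) = Add(-203, Add(-20, 330)) = Add(-203, 310) = 107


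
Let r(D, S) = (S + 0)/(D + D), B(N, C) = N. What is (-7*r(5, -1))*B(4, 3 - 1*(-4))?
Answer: 14/5 ≈ 2.8000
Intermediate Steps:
r(D, S) = S/(2*D) (r(D, S) = S/((2*D)) = S*(1/(2*D)) = S/(2*D))
(-7*r(5, -1))*B(4, 3 - 1*(-4)) = -7*(-1)/(2*5)*4 = -7*(-⅒)*4 = (7/10)*4 = 14/5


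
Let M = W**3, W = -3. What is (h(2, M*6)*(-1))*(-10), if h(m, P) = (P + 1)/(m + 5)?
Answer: -230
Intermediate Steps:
M = -27 (M = (-3)**3 = -27)
h(m, P) = (1 + P)/(5 + m)
(h(2, M*6)*(-1))*(-10) = (((1 - 27*6)/(5 + 2))*(-1))*(-10) = (((1 - 162)/7)*(-1))*(-10) = (((1/7)*(-161))*(-1))*(-10) = -23*(-1)*(-10) = 23*(-10) = -230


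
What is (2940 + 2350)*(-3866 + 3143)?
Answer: -3824670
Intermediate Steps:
(2940 + 2350)*(-3866 + 3143) = 5290*(-723) = -3824670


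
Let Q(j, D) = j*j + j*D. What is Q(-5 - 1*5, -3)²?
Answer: 16900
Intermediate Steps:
Q(j, D) = j² + D*j
Q(-5 - 1*5, -3)² = ((-5 - 1*5)*(-3 + (-5 - 1*5)))² = ((-5 - 5)*(-3 + (-5 - 5)))² = (-10*(-3 - 10))² = (-10*(-13))² = 130² = 16900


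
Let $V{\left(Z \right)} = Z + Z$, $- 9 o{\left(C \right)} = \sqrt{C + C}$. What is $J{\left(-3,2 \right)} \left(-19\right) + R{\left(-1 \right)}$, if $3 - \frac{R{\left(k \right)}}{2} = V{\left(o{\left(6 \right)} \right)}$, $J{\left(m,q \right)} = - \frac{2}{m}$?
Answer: $- \frac{20}{3} + \frac{8 \sqrt{3}}{9} \approx -5.1271$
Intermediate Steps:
$o{\left(C \right)} = - \frac{\sqrt{2} \sqrt{C}}{9}$ ($o{\left(C \right)} = - \frac{\sqrt{C + C}}{9} = - \frac{\sqrt{2 C}}{9} = - \frac{\sqrt{2} \sqrt{C}}{9}$)
$V{\left(Z \right)} = 2 Z$
$R{\left(k \right)} = 6 + \frac{8 \sqrt{3}}{9}$ ($R{\left(k \right)} = 6 - 2 \cdot 2 \left(- \frac{\sqrt{2} \sqrt{6}}{9}\right) = 6 - 2 \cdot 2 \left(- \frac{2 \sqrt{3}}{9}\right) = 6 - 2 \left(- \frac{4 \sqrt{3}}{9}\right) = 6 + \frac{8 \sqrt{3}}{9}$)
$J{\left(-3,2 \right)} \left(-19\right) + R{\left(-1 \right)} = - \frac{2}{-3} \left(-19\right) + \left(6 + \frac{8 \sqrt{3}}{9}\right) = \left(-2\right) \left(- \frac{1}{3}\right) \left(-19\right) + \left(6 + \frac{8 \sqrt{3}}{9}\right) = \frac{2}{3} \left(-19\right) + \left(6 + \frac{8 \sqrt{3}}{9}\right) = - \frac{38}{3} + \left(6 + \frac{8 \sqrt{3}}{9}\right) = - \frac{20}{3} + \frac{8 \sqrt{3}}{9}$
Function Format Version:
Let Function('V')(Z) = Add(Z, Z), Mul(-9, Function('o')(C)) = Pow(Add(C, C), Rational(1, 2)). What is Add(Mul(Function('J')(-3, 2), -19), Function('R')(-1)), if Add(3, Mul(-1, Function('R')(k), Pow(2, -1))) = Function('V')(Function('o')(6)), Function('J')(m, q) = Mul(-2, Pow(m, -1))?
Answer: Add(Rational(-20, 3), Mul(Rational(8, 9), Pow(3, Rational(1, 2)))) ≈ -5.1271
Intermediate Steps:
Function('o')(C) = Mul(Rational(-1, 9), Pow(2, Rational(1, 2)), Pow(C, Rational(1, 2))) (Function('o')(C) = Mul(Rational(-1, 9), Pow(Add(C, C), Rational(1, 2))) = Mul(Rational(-1, 9), Pow(Mul(2, C), Rational(1, 2))) = Mul(Rational(-1, 9), Mul(Pow(2, Rational(1, 2)), Pow(C, Rational(1, 2)))) = Mul(Rational(-1, 9), Pow(2, Rational(1, 2)), Pow(C, Rational(1, 2))))
Function('V')(Z) = Mul(2, Z)
Function('R')(k) = Add(6, Mul(Rational(8, 9), Pow(3, Rational(1, 2)))) (Function('R')(k) = Add(6, Mul(-2, Mul(2, Mul(Rational(-1, 9), Pow(2, Rational(1, 2)), Pow(6, Rational(1, 2)))))) = Add(6, Mul(-2, Mul(2, Mul(Rational(-2, 9), Pow(3, Rational(1, 2)))))) = Add(6, Mul(-2, Mul(Rational(-4, 9), Pow(3, Rational(1, 2))))) = Add(6, Mul(Rational(8, 9), Pow(3, Rational(1, 2)))))
Add(Mul(Function('J')(-3, 2), -19), Function('R')(-1)) = Add(Mul(Mul(-2, Pow(-3, -1)), -19), Add(6, Mul(Rational(8, 9), Pow(3, Rational(1, 2))))) = Add(Mul(Mul(-2, Rational(-1, 3)), -19), Add(6, Mul(Rational(8, 9), Pow(3, Rational(1, 2))))) = Add(Mul(Rational(2, 3), -19), Add(6, Mul(Rational(8, 9), Pow(3, Rational(1, 2))))) = Add(Rational(-38, 3), Add(6, Mul(Rational(8, 9), Pow(3, Rational(1, 2))))) = Add(Rational(-20, 3), Mul(Rational(8, 9), Pow(3, Rational(1, 2))))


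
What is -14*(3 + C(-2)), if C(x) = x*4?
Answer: 70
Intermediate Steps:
C(x) = 4*x
-14*(3 + C(-2)) = -14*(3 + 4*(-2)) = -14*(3 - 8) = -14*(-5) = 70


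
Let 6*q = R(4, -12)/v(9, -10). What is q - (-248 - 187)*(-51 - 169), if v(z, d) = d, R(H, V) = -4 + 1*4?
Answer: -95700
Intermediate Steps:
R(H, V) = 0 (R(H, V) = -4 + 4 = 0)
q = 0 (q = (0/(-10))/6 = (0*(-⅒))/6 = (⅙)*0 = 0)
q - (-248 - 187)*(-51 - 169) = 0 - (-248 - 187)*(-51 - 169) = 0 - (-435)*(-220) = 0 - 1*95700 = 0 - 95700 = -95700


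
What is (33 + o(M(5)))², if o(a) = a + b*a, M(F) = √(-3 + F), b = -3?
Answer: 1097 - 132*√2 ≈ 910.32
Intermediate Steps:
o(a) = -2*a (o(a) = a - 3*a = -2*a)
(33 + o(M(5)))² = (33 - 2*√(-3 + 5))² = (33 - 2*√2)²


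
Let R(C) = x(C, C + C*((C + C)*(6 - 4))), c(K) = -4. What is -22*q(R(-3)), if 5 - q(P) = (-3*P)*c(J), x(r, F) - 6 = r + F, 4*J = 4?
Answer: 9394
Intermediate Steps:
J = 1 (J = (¼)*4 = 1)
x(r, F) = 6 + F + r (x(r, F) = 6 + (r + F) = 6 + (F + r) = 6 + F + r)
R(C) = 6 + 2*C + 4*C² (R(C) = 6 + (C + C*((C + C)*(6 - 4))) + C = 6 + (C + C*((2*C)*2)) + C = 6 + (C + C*(4*C)) + C = 6 + (C + 4*C²) + C = 6 + 2*C + 4*C²)
q(P) = 5 - 12*P (q(P) = 5 - (-3*P)*(-4) = 5 - 12*P)
-22*q(R(-3)) = -22*(5 - 12*(6 - 3 - 3*(1 + 4*(-3)))) = -22*(5 - 12*(6 - 3 - 3*(1 - 12))) = -22*(5 - 12*(6 - 3 - 3*(-11))) = -22*(5 - 12*(6 - 3 + 33)) = -22*(5 - 12*36) = -22*(5 - 432) = -22*(-427) = 9394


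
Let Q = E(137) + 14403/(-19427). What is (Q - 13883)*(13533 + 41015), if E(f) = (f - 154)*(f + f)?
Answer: -19648757444680/19427 ≈ -1.0114e+9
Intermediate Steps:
E(f) = 2*f*(-154 + f) (E(f) = (-154 + f)*(2*f) = 2*f*(-154 + f))
Q = -90505369/19427 (Q = 2*137*(-154 + 137) + 14403/(-19427) = 2*137*(-17) + 14403*(-1/19427) = -4658 - 14403/19427 = -90505369/19427 ≈ -4658.7)
(Q - 13883)*(13533 + 41015) = (-90505369/19427 - 13883)*(13533 + 41015) = -360210410/19427*54548 = -19648757444680/19427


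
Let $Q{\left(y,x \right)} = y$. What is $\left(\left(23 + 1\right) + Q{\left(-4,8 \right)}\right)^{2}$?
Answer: $400$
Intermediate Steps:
$\left(\left(23 + 1\right) + Q{\left(-4,8 \right)}\right)^{2} = \left(\left(23 + 1\right) - 4\right)^{2} = \left(24 - 4\right)^{2} = 20^{2} = 400$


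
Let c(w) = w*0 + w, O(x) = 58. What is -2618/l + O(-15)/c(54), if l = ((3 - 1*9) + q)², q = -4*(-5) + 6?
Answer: -29543/5400 ≈ -5.4709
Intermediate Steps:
q = 26 (q = 20 + 6 = 26)
l = 400 (l = ((3 - 1*9) + 26)² = ((3 - 9) + 26)² = (-6 + 26)² = 20² = 400)
c(w) = w (c(w) = 0 + w = w)
-2618/l + O(-15)/c(54) = -2618/400 + 58/54 = -2618*1/400 + 58*(1/54) = -1309/200 + 29/27 = -29543/5400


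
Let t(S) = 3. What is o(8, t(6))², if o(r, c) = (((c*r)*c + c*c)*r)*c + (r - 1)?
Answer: 3806401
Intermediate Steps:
o(r, c) = -1 + r + c*r*(c² + r*c²) (o(r, c) = ((r*c² + c²)*r)*c + (-1 + r) = ((c² + r*c²)*r)*c + (-1 + r) = (r*(c² + r*c²))*c + (-1 + r) = c*r*(c² + r*c²) + (-1 + r) = -1 + r + c*r*(c² + r*c²))
o(8, t(6))² = (-1 + 8 + 8*3³ + 3³*8²)² = (-1 + 8 + 8*27 + 27*64)² = (-1 + 8 + 216 + 1728)² = 1951² = 3806401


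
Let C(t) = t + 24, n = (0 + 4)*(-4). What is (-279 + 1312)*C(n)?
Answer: 8264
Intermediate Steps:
n = -16 (n = 4*(-4) = -16)
C(t) = 24 + t
(-279 + 1312)*C(n) = (-279 + 1312)*(24 - 16) = 1033*8 = 8264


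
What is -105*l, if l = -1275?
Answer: 133875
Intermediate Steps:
-105*l = -105*(-1275) = 133875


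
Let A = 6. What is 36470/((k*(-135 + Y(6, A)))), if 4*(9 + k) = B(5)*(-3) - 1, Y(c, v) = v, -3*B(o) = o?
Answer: 18235/516 ≈ 35.339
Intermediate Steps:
B(o) = -o/3
k = -8 (k = -9 + (-⅓*5*(-3) - 1)/4 = -9 + (-5/3*(-3) - 1)/4 = -9 + (5 - 1)/4 = -9 + (¼)*4 = -9 + 1 = -8)
36470/((k*(-135 + Y(6, A)))) = 36470/((-8*(-135 + 6))) = 36470/((-8*(-129))) = 36470/1032 = 36470*(1/1032) = 18235/516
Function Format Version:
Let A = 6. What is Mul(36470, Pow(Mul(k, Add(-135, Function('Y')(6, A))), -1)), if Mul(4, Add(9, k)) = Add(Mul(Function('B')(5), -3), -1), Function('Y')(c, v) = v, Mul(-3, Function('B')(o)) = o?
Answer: Rational(18235, 516) ≈ 35.339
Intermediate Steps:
Function('B')(o) = Mul(Rational(-1, 3), o)
k = -8 (k = Add(-9, Mul(Rational(1, 4), Add(Mul(Mul(Rational(-1, 3), 5), -3), -1))) = Add(-9, Mul(Rational(1, 4), Add(Mul(Rational(-5, 3), -3), -1))) = Add(-9, Mul(Rational(1, 4), Add(5, -1))) = Add(-9, Mul(Rational(1, 4), 4)) = Add(-9, 1) = -8)
Mul(36470, Pow(Mul(k, Add(-135, Function('Y')(6, A))), -1)) = Mul(36470, Pow(Mul(-8, Add(-135, 6)), -1)) = Mul(36470, Pow(Mul(-8, -129), -1)) = Mul(36470, Pow(1032, -1)) = Mul(36470, Rational(1, 1032)) = Rational(18235, 516)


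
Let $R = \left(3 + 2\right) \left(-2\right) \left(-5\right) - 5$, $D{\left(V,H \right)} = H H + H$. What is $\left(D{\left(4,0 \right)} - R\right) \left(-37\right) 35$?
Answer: $58275$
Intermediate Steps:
$D{\left(V,H \right)} = H + H^{2}$ ($D{\left(V,H \right)} = H^{2} + H = H + H^{2}$)
$R = 45$ ($R = 5 \left(-2\right) \left(-5\right) - 5 = \left(-10\right) \left(-5\right) - 5 = 50 - 5 = 45$)
$\left(D{\left(4,0 \right)} - R\right) \left(-37\right) 35 = \left(0 \left(1 + 0\right) - 45\right) \left(-37\right) 35 = \left(0 \cdot 1 - 45\right) \left(-37\right) 35 = \left(0 - 45\right) \left(-37\right) 35 = \left(-45\right) \left(-37\right) 35 = 1665 \cdot 35 = 58275$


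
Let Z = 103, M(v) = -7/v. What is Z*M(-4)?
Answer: 721/4 ≈ 180.25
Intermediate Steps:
Z*M(-4) = 103*(-7/(-4)) = 103*(-7*(-1/4)) = 103*(7/4) = 721/4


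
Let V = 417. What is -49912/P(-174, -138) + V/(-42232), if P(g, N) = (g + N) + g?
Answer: 1053840461/10262376 ≈ 102.69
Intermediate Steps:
P(g, N) = N + 2*g (P(g, N) = (N + g) + g = N + 2*g)
-49912/P(-174, -138) + V/(-42232) = -49912/(-138 + 2*(-174)) + 417/(-42232) = -49912/(-138 - 348) + 417*(-1/42232) = -49912/(-486) - 417/42232 = -49912*(-1/486) - 417/42232 = 24956/243 - 417/42232 = 1053840461/10262376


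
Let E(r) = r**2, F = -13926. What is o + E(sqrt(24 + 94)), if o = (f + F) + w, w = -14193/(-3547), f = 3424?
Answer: -36817855/3547 ≈ -10380.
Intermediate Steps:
w = 14193/3547 (w = -14193*(-1/3547) = 14193/3547 ≈ 4.0014)
o = -37236401/3547 (o = (3424 - 13926) + 14193/3547 = -10502 + 14193/3547 = -37236401/3547 ≈ -10498.)
o + E(sqrt(24 + 94)) = -37236401/3547 + (sqrt(24 + 94))**2 = -37236401/3547 + (sqrt(118))**2 = -37236401/3547 + 118 = -36817855/3547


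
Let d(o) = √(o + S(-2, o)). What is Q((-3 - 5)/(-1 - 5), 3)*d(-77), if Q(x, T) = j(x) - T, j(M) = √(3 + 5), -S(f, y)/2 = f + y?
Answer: -27 + 18*√2 ≈ -1.5442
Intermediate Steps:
S(f, y) = -2*f - 2*y (S(f, y) = -2*(f + y) = -2*f - 2*y)
j(M) = 2*√2 (j(M) = √8 = 2*√2)
Q(x, T) = -T + 2*√2 (Q(x, T) = 2*√2 - T = -T + 2*√2)
d(o) = √(4 - o) (d(o) = √(o + (-2*(-2) - 2*o)) = √(o + (4 - 2*o)) = √(4 - o))
Q((-3 - 5)/(-1 - 5), 3)*d(-77) = (-1*3 + 2*√2)*√(4 - 1*(-77)) = (-3 + 2*√2)*√(4 + 77) = (-3 + 2*√2)*√81 = (-3 + 2*√2)*9 = -27 + 18*√2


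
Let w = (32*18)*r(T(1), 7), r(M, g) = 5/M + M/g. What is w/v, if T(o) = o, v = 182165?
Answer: 20736/1275155 ≈ 0.016262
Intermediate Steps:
w = 20736/7 (w = (32*18)*(5/1 + 1/7) = 576*(5*1 + 1*(1/7)) = 576*(5 + 1/7) = 576*(36/7) = 20736/7 ≈ 2962.3)
w/v = (20736/7)/182165 = (20736/7)*(1/182165) = 20736/1275155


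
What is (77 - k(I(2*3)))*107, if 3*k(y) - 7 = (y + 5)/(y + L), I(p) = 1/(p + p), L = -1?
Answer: 270175/33 ≈ 8187.1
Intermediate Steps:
I(p) = 1/(2*p)
k(y) = 7/3 + (5 + y)/(3*(-1 + y)) (k(y) = 7/3 + ((y + 5)/(y - 1))/3 = 7/3 + ((5 + y)/(-1 + y))/3 = 7/3 + (5 + y)/(3*(-1 + y)))
(77 - k(I(2*3)))*107 = (77 - 2*(-1 + 4*(1/(2*((2*3)))))/(3*(-1 + 1/(2*((2*3))))))*107 = (77 - 2*(-1 + 4*((½)/6))/(3*(-1 + (½)/6)))*107 = (77 - 2*(-1 + 4*((½)*(⅙)))/(3*(-1 + (½)*(⅙))))*107 = (77 - 2*(-1 + 4*(1/12))/(3*(-1 + 1/12)))*107 = (77 - 2*(-1 + ⅓)/(3*(-11/12)))*107 = (77 - 2*(-12)*(-2)/(3*11*3))*107 = (77 - 1*16/33)*107 = (77 - 16/33)*107 = (2525/33)*107 = 270175/33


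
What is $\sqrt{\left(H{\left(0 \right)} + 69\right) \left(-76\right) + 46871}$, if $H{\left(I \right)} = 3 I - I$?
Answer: $\sqrt{41627} \approx 204.03$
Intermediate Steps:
$H{\left(I \right)} = 2 I$
$\sqrt{\left(H{\left(0 \right)} + 69\right) \left(-76\right) + 46871} = \sqrt{\left(2 \cdot 0 + 69\right) \left(-76\right) + 46871} = \sqrt{\left(0 + 69\right) \left(-76\right) + 46871} = \sqrt{69 \left(-76\right) + 46871} = \sqrt{-5244 + 46871} = \sqrt{41627}$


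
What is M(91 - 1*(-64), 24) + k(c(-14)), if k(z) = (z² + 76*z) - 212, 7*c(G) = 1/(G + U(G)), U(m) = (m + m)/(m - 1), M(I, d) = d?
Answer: -306590423/1623076 ≈ -188.89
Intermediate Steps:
U(m) = 2*m/(-1 + m) (U(m) = (2*m)/(-1 + m) = 2*m/(-1 + m))
c(G) = 1/(7*(G + 2*G/(-1 + G)))
k(z) = -212 + z² + 76*z
M(91 - 1*(-64), 24) + k(c(-14)) = 24 + (-212 + ((⅐)*(-1 - 14)/(-14*(1 - 14)))² + 76*((⅐)*(-1 - 14)/(-14*(1 - 14)))) = 24 + (-212 + ((⅐)*(-1/14)*(-15)/(-13))² + 76*((⅐)*(-1/14)*(-15)/(-13))) = 24 + (-212 + ((⅐)*(-1/14)*(-1/13)*(-15))² + 76*((⅐)*(-1/14)*(-1/13)*(-15))) = 24 + (-212 + (-15/1274)² + 76*(-15/1274)) = 24 + (-212 + 225/1623076 - 570/637) = 24 - 345544247/1623076 = -306590423/1623076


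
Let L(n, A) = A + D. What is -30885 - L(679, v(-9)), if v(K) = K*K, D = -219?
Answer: -30747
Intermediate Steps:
v(K) = K²
L(n, A) = -219 + A (L(n, A) = A - 219 = -219 + A)
-30885 - L(679, v(-9)) = -30885 - (-219 + (-9)²) = -30885 - (-219 + 81) = -30885 - 1*(-138) = -30885 + 138 = -30747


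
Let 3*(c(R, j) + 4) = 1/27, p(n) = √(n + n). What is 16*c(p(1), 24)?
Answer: -5168/81 ≈ -63.802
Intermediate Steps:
p(n) = √2*√n (p(n) = √(2*n) = √2*√n)
c(R, j) = -323/81 (c(R, j) = -4 + (⅓)/27 = -4 + (⅓)*(1/27) = -4 + 1/81 = -323/81)
16*c(p(1), 24) = 16*(-323/81) = -5168/81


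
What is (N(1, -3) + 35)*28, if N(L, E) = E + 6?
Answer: 1064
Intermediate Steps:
N(L, E) = 6 + E
(N(1, -3) + 35)*28 = ((6 - 3) + 35)*28 = (3 + 35)*28 = 38*28 = 1064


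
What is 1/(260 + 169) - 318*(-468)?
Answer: 63845497/429 ≈ 1.4882e+5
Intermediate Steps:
1/(260 + 169) - 318*(-468) = 1/429 + 148824 = 63845497/429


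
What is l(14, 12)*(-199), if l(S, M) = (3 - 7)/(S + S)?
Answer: 199/7 ≈ 28.429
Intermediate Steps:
l(S, M) = -2/S (l(S, M) = -4*1/(2*S) = -2/S)
l(14, 12)*(-199) = -2/14*(-199) = -2*1/14*(-199) = -1/7*(-199) = 199/7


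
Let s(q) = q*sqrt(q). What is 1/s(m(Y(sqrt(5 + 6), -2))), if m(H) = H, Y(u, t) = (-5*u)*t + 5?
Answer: sqrt(5)/(25*(1 + 2*sqrt(11))**(3/2)) ≈ 0.0042411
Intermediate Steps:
Y(u, t) = 5 - 5*t*u (Y(u, t) = -5*t*u + 5 = 5 - 5*t*u)
s(q) = q**(3/2)
1/s(m(Y(sqrt(5 + 6), -2))) = 1/((5 - 5*(-2)*sqrt(5 + 6))**(3/2)) = 1/((5 - 5*(-2)*sqrt(11))**(3/2)) = 1/((5 + 10*sqrt(11))**(3/2)) = (5 + 10*sqrt(11))**(-3/2)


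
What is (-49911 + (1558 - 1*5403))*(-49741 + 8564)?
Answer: 2213510812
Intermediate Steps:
(-49911 + (1558 - 1*5403))*(-49741 + 8564) = (-49911 + (1558 - 5403))*(-41177) = (-49911 - 3845)*(-41177) = -53756*(-41177) = 2213510812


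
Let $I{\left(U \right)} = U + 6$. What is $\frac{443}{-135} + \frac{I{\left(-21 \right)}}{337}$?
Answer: $- \frac{151316}{45495} \approx -3.326$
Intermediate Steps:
$I{\left(U \right)} = 6 + U$
$\frac{443}{-135} + \frac{I{\left(-21 \right)}}{337} = \frac{443}{-135} + \frac{6 - 21}{337} = 443 \left(- \frac{1}{135}\right) - \frac{15}{337} = - \frac{443}{135} - \frac{15}{337} = - \frac{151316}{45495}$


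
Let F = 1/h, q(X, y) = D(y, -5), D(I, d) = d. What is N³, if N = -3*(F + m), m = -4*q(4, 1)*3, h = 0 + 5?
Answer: -736314327/125 ≈ -5.8905e+6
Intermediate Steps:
q(X, y) = -5
h = 5
m = 60 (m = -4*(-5)*3 = 20*3 = 60)
F = ⅕ (F = 1/5 = ⅕ ≈ 0.20000)
N = -903/5 (N = -3*(⅕ + 60) = -3*301/5 = -903/5 ≈ -180.60)
N³ = (-903/5)³ = -736314327/125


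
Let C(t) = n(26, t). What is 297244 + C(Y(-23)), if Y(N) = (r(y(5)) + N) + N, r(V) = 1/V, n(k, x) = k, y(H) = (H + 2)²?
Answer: 297270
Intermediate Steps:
y(H) = (2 + H)²
Y(N) = 1/49 + 2*N (Y(N) = (1/((2 + 5)²) + N) + N = (1/(7²) + N) + N = (1/49 + N) + N = 1/49 + 2*N)
C(t) = 26
297244 + C(Y(-23)) = 297244 + 26 = 297270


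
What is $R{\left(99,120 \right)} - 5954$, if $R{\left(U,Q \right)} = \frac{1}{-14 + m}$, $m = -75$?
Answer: $- \frac{529907}{89} \approx -5954.0$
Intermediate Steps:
$R{\left(U,Q \right)} = - \frac{1}{89}$ ($R{\left(U,Q \right)} = \frac{1}{-14 - 75} = \frac{1}{-89} = - \frac{1}{89}$)
$R{\left(99,120 \right)} - 5954 = - \frac{1}{89} - 5954 = - \frac{529907}{89}$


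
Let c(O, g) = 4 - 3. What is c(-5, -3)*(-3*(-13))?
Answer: 39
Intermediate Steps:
c(O, g) = 1
c(-5, -3)*(-3*(-13)) = 1*(-3*(-13)) = 1*39 = 39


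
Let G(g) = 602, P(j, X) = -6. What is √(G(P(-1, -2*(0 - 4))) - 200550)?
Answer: 2*I*√49987 ≈ 447.16*I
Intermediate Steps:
√(G(P(-1, -2*(0 - 4))) - 200550) = √(602 - 200550) = √(-199948) = 2*I*√49987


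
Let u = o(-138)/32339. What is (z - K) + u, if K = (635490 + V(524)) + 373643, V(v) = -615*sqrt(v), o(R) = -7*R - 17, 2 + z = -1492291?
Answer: -1108131705/443 + 1230*sqrt(131) ≈ -2.4873e+6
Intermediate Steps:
z = -1492293 (z = -2 - 1492291 = -1492293)
o(R) = -17 - 7*R
K = 1009133 - 1230*sqrt(131) (K = (635490 - 1230*sqrt(131)) + 373643 = 1009133 - 1230*sqrt(131) ≈ 9.9506e+5)
u = 13/443 (u = (-17 - 7*(-138))/32339 = (-17 + 966)*(1/32339) = 949*(1/32339) = 13/443 ≈ 0.029345)
(z - K) + u = (-1492293 - (1009133 - 1230*sqrt(131))) + 13/443 = (-1492293 + (-1009133 + 1230*sqrt(131))) + 13/443 = (-2501426 + 1230*sqrt(131)) + 13/443 = -1108131705/443 + 1230*sqrt(131)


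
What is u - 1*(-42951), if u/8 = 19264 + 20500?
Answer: 361063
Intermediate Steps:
u = 318112 (u = 8*(19264 + 20500) = 8*39764 = 318112)
u - 1*(-42951) = 318112 - 1*(-42951) = 318112 + 42951 = 361063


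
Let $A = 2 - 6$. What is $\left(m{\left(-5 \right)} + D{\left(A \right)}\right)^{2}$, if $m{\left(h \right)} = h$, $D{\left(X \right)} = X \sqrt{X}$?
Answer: $-39 + 80 i \approx -39.0 + 80.0 i$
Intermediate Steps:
$A = -4$ ($A = 2 - 6 = -4$)
$D{\left(X \right)} = X^{\frac{3}{2}}$
$\left(m{\left(-5 \right)} + D{\left(A \right)}\right)^{2} = \left(-5 + \left(-4\right)^{\frac{3}{2}}\right)^{2} = \left(-5 - 8 i\right)^{2}$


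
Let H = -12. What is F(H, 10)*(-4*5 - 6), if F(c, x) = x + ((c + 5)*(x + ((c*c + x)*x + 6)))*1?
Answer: 282932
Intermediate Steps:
F(c, x) = x + (5 + c)*(6 + x + x*(x + c²)) (F(c, x) = x + ((5 + c)*(x + ((c² + x)*x + 6)))*1 = x + ((5 + c)*(x + ((x + c²)*x + 6)))*1 = x + ((5 + c)*(x + (x*(x + c²) + 6)))*1 = x + ((5 + c)*(x + (6 + x*(x + c²))))*1 = x + ((5 + c)*(6 + x + x*(x + c²)))*1 = x + (5 + c)*(6 + x + x*(x + c²)))
F(H, 10)*(-4*5 - 6) = (30 + 5*10² + 6*(-12) + 6*10 - 12*10 - 12*10² + 10*(-12)³ + 5*10*(-12)²)*(-4*5 - 6) = (30 + 5*100 - 72 + 60 - 120 - 12*100 + 10*(-1728) + 5*10*144)*(-20 - 6) = (30 + 500 - 72 + 60 - 120 - 1200 - 17280 + 7200)*(-26) = -10882*(-26) = 282932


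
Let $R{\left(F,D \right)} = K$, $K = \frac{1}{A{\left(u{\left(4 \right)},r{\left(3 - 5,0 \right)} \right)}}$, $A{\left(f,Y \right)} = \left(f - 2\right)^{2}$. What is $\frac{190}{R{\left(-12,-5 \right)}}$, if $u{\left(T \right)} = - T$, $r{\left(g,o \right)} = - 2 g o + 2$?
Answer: $6840$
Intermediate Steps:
$r{\left(g,o \right)} = 2 - 2 g o$ ($r{\left(g,o \right)} = - 2 g o + 2 = 2 - 2 g o$)
$A{\left(f,Y \right)} = \left(-2 + f\right)^{2}$
$K = \frac{1}{36}$ ($K = \frac{1}{\left(-2 - 4\right)^{2}} = \frac{1}{\left(-6\right)^{2}} = \frac{1}{36} \approx 0.027778$)
$R{\left(F,D \right)} = \frac{1}{36}$
$\frac{190}{R{\left(-12,-5 \right)}} = 190 \frac{1}{\frac{1}{36}} = 190 \cdot 36 = 6840$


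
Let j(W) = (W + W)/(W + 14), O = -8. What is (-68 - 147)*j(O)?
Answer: 1720/3 ≈ 573.33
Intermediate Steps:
j(W) = 2*W/(14 + W) (j(W) = (2*W)/(14 + W) = 2*W/(14 + W))
(-68 - 147)*j(O) = (-68 - 147)*(2*(-8)/(14 - 8)) = -430*(-8)/6 = -215*(-8/3) = 1720/3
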